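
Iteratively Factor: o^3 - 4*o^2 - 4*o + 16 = (o + 2)*(o^2 - 6*o + 8) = (o - 4)*(o + 2)*(o - 2)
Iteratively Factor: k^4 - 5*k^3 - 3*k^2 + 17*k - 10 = (k - 1)*(k^3 - 4*k^2 - 7*k + 10) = (k - 1)^2*(k^2 - 3*k - 10) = (k - 5)*(k - 1)^2*(k + 2)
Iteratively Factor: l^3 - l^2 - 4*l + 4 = (l - 2)*(l^2 + l - 2) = (l - 2)*(l - 1)*(l + 2)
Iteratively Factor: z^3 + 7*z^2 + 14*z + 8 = (z + 2)*(z^2 + 5*z + 4) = (z + 1)*(z + 2)*(z + 4)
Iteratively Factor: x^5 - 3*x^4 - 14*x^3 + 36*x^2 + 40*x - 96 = (x - 4)*(x^4 + x^3 - 10*x^2 - 4*x + 24) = (x - 4)*(x - 2)*(x^3 + 3*x^2 - 4*x - 12) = (x - 4)*(x - 2)*(x + 3)*(x^2 - 4) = (x - 4)*(x - 2)*(x + 2)*(x + 3)*(x - 2)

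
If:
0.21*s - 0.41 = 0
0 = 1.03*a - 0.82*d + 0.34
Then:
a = 0.796116504854369*d - 0.330097087378641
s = 1.95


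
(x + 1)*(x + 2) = x^2 + 3*x + 2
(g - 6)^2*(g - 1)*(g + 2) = g^4 - 11*g^3 + 22*g^2 + 60*g - 72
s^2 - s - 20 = (s - 5)*(s + 4)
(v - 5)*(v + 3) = v^2 - 2*v - 15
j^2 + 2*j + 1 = (j + 1)^2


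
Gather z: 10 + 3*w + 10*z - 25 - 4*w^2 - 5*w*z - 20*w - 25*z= -4*w^2 - 17*w + z*(-5*w - 15) - 15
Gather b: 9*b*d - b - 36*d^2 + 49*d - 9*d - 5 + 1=b*(9*d - 1) - 36*d^2 + 40*d - 4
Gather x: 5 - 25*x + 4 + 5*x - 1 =8 - 20*x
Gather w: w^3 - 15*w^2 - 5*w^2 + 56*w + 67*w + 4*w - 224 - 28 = w^3 - 20*w^2 + 127*w - 252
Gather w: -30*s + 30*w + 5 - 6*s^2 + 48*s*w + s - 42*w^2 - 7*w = -6*s^2 - 29*s - 42*w^2 + w*(48*s + 23) + 5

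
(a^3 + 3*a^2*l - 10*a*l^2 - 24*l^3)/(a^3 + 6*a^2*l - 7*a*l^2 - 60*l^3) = (a + 2*l)/(a + 5*l)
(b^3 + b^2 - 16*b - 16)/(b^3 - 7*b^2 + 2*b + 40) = (b^2 + 5*b + 4)/(b^2 - 3*b - 10)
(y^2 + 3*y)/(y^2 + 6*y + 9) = y/(y + 3)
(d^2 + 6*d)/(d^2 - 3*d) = (d + 6)/(d - 3)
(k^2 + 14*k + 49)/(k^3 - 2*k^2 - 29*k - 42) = (k^2 + 14*k + 49)/(k^3 - 2*k^2 - 29*k - 42)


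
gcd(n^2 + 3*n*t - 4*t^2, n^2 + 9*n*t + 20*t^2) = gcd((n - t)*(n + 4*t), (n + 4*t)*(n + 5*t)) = n + 4*t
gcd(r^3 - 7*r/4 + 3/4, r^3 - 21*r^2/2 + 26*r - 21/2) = r - 1/2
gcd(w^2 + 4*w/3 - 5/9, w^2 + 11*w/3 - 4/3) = w - 1/3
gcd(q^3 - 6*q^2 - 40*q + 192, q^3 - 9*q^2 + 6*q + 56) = q - 4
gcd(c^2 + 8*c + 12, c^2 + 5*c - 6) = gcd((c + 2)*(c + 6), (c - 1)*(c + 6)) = c + 6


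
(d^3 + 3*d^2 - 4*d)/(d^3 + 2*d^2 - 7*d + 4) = d/(d - 1)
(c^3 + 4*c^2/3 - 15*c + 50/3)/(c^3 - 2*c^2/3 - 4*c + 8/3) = (3*c^2 + 10*c - 25)/(3*c^2 + 4*c - 4)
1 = 1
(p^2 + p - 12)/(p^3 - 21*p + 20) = (p^2 + p - 12)/(p^3 - 21*p + 20)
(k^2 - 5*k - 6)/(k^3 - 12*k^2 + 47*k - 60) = (k^2 - 5*k - 6)/(k^3 - 12*k^2 + 47*k - 60)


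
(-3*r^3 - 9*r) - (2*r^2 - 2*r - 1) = -3*r^3 - 2*r^2 - 7*r + 1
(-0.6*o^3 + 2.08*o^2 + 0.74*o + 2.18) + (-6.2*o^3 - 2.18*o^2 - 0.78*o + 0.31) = -6.8*o^3 - 0.1*o^2 - 0.04*o + 2.49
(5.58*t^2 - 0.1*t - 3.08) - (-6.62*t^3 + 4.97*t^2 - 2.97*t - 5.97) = 6.62*t^3 + 0.61*t^2 + 2.87*t + 2.89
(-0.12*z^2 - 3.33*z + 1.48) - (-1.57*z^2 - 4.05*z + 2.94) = 1.45*z^2 + 0.72*z - 1.46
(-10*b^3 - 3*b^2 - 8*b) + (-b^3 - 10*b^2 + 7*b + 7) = -11*b^3 - 13*b^2 - b + 7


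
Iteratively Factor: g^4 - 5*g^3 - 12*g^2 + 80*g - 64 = (g - 4)*(g^3 - g^2 - 16*g + 16) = (g - 4)*(g - 1)*(g^2 - 16) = (g - 4)*(g - 1)*(g + 4)*(g - 4)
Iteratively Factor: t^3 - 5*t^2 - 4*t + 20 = (t + 2)*(t^2 - 7*t + 10) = (t - 2)*(t + 2)*(t - 5)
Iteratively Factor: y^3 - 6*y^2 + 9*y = (y - 3)*(y^2 - 3*y) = y*(y - 3)*(y - 3)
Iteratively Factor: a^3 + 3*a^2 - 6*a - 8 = (a + 4)*(a^2 - a - 2) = (a + 1)*(a + 4)*(a - 2)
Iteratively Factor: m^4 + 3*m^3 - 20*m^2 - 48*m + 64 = (m - 1)*(m^3 + 4*m^2 - 16*m - 64) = (m - 4)*(m - 1)*(m^2 + 8*m + 16) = (m - 4)*(m - 1)*(m + 4)*(m + 4)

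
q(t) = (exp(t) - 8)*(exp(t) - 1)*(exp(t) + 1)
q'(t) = (exp(t) - 8)*(exp(t) - 1)*exp(t) + (exp(t) - 8)*(exp(t) + 1)*exp(t) + (exp(t) - 1)*(exp(t) + 1)*exp(t)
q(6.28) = 149812615.72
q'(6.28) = 451718333.43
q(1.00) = -33.75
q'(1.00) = -60.69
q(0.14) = -2.21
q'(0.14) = -17.75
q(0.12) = -1.86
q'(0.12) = -17.17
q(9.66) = 3851522303259.36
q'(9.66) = 11556533284566.40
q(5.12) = 4461410.41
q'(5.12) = 13608550.92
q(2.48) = 558.06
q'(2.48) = 2814.81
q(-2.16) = 7.78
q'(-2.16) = -0.32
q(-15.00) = 8.00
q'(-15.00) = 0.00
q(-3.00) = 7.93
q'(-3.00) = -0.09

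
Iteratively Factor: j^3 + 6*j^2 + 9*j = (j)*(j^2 + 6*j + 9) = j*(j + 3)*(j + 3)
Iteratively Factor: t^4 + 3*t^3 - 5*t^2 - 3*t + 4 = (t + 4)*(t^3 - t^2 - t + 1) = (t + 1)*(t + 4)*(t^2 - 2*t + 1) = (t - 1)*(t + 1)*(t + 4)*(t - 1)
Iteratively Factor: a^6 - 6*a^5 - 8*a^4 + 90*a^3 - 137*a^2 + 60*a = (a - 3)*(a^5 - 3*a^4 - 17*a^3 + 39*a^2 - 20*a) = a*(a - 3)*(a^4 - 3*a^3 - 17*a^2 + 39*a - 20) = a*(a - 3)*(a - 1)*(a^3 - 2*a^2 - 19*a + 20) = a*(a - 3)*(a - 1)*(a + 4)*(a^2 - 6*a + 5) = a*(a - 3)*(a - 1)^2*(a + 4)*(a - 5)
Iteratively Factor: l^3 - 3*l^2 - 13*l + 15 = (l + 3)*(l^2 - 6*l + 5) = (l - 1)*(l + 3)*(l - 5)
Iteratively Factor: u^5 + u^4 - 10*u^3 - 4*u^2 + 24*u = (u)*(u^4 + u^3 - 10*u^2 - 4*u + 24) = u*(u + 3)*(u^3 - 2*u^2 - 4*u + 8) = u*(u + 2)*(u + 3)*(u^2 - 4*u + 4) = u*(u - 2)*(u + 2)*(u + 3)*(u - 2)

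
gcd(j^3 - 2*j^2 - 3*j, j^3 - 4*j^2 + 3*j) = j^2 - 3*j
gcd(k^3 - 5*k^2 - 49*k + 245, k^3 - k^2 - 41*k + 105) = k^2 + 2*k - 35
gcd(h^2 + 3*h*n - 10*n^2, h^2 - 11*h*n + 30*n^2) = 1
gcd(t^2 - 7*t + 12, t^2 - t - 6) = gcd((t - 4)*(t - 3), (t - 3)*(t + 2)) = t - 3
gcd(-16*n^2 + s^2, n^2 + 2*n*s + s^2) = 1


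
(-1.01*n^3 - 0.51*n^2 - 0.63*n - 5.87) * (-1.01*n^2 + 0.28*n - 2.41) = 1.0201*n^5 + 0.2323*n^4 + 2.9276*n^3 + 6.9814*n^2 - 0.1253*n + 14.1467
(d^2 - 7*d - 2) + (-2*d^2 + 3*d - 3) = -d^2 - 4*d - 5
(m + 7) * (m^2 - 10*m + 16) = m^3 - 3*m^2 - 54*m + 112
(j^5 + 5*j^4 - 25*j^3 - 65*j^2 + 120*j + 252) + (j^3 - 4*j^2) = j^5 + 5*j^4 - 24*j^3 - 69*j^2 + 120*j + 252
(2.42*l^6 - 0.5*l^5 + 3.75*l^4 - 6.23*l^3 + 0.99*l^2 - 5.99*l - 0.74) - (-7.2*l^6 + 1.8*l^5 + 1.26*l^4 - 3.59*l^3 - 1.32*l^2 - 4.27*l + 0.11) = 9.62*l^6 - 2.3*l^5 + 2.49*l^4 - 2.64*l^3 + 2.31*l^2 - 1.72*l - 0.85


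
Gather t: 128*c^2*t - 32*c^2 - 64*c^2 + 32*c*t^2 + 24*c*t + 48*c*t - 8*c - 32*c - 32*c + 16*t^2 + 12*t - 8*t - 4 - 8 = -96*c^2 - 72*c + t^2*(32*c + 16) + t*(128*c^2 + 72*c + 4) - 12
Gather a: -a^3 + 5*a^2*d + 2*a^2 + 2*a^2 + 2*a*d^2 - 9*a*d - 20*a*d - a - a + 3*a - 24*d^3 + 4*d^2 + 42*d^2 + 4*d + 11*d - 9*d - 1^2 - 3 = -a^3 + a^2*(5*d + 4) + a*(2*d^2 - 29*d + 1) - 24*d^3 + 46*d^2 + 6*d - 4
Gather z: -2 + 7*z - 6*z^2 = -6*z^2 + 7*z - 2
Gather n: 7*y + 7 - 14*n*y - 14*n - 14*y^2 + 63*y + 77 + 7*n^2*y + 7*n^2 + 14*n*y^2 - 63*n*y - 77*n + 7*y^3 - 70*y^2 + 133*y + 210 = n^2*(7*y + 7) + n*(14*y^2 - 77*y - 91) + 7*y^3 - 84*y^2 + 203*y + 294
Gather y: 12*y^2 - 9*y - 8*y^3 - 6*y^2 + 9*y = -8*y^3 + 6*y^2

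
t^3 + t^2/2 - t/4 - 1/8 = (t - 1/2)*(t + 1/2)^2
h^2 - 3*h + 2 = (h - 2)*(h - 1)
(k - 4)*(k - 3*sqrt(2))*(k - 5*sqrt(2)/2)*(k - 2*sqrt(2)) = k^4 - 15*sqrt(2)*k^3/2 - 4*k^3 + 37*k^2 + 30*sqrt(2)*k^2 - 148*k - 30*sqrt(2)*k + 120*sqrt(2)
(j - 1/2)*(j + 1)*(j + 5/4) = j^3 + 7*j^2/4 + j/8 - 5/8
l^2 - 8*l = l*(l - 8)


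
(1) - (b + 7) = -b - 6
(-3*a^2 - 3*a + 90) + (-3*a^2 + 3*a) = 90 - 6*a^2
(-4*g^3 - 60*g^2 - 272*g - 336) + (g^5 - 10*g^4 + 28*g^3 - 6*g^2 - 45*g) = g^5 - 10*g^4 + 24*g^3 - 66*g^2 - 317*g - 336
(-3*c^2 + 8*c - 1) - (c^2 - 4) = -4*c^2 + 8*c + 3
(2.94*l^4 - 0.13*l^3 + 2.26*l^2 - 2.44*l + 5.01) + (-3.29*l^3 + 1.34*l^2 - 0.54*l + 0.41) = 2.94*l^4 - 3.42*l^3 + 3.6*l^2 - 2.98*l + 5.42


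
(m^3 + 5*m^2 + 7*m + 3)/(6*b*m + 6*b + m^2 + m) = (m^2 + 4*m + 3)/(6*b + m)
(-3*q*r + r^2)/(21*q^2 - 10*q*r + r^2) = -r/(7*q - r)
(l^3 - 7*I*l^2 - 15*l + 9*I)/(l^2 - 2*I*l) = (l^3 - 7*I*l^2 - 15*l + 9*I)/(l*(l - 2*I))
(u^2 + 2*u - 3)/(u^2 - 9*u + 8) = (u + 3)/(u - 8)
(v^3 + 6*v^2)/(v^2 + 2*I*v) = v*(v + 6)/(v + 2*I)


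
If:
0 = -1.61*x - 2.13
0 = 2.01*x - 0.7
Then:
No Solution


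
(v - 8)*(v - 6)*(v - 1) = v^3 - 15*v^2 + 62*v - 48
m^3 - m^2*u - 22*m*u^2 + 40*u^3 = (m - 4*u)*(m - 2*u)*(m + 5*u)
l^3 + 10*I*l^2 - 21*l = l*(l + 3*I)*(l + 7*I)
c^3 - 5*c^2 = c^2*(c - 5)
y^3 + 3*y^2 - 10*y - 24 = (y - 3)*(y + 2)*(y + 4)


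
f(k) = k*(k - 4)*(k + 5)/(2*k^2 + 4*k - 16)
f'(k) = k*(-4*k - 4)*(k - 4)*(k + 5)/(2*k^2 + 4*k - 16)^2 + k*(k - 4)/(2*k^2 + 4*k - 16) + k*(k + 5)/(2*k^2 + 4*k - 16) + (k - 4)*(k + 5)/(2*k^2 + 4*k - 16)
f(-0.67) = -0.76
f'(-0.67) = 1.07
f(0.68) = 1.04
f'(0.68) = 1.96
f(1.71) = 7.93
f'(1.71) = 28.33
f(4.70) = 0.68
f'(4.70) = 0.86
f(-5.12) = -0.35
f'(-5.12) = 2.67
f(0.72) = 1.12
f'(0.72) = 2.04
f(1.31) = 3.03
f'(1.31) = 5.50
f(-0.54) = -0.62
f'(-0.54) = 1.08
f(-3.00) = -4.20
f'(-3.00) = 3.26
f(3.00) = -1.71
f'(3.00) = 2.89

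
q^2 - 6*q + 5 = (q - 5)*(q - 1)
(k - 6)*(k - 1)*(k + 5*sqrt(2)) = k^3 - 7*k^2 + 5*sqrt(2)*k^2 - 35*sqrt(2)*k + 6*k + 30*sqrt(2)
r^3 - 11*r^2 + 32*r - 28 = (r - 7)*(r - 2)^2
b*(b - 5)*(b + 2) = b^3 - 3*b^2 - 10*b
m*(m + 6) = m^2 + 6*m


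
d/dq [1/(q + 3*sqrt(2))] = -1/(q + 3*sqrt(2))^2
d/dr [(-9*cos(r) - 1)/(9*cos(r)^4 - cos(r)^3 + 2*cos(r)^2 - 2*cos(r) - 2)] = -(243*(cos(2*r) - 1)^2 + 70*cos(r) + 1002*cos(2*r) + 18*cos(3*r) + 94)*sin(r)/(4*(-9*cos(r)^4 + cos(r)^3 - 2*cos(r)^2 + 2*cos(r) + 2)^2)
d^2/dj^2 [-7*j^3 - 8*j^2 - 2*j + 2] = -42*j - 16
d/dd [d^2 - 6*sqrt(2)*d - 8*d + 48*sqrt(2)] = 2*d - 6*sqrt(2) - 8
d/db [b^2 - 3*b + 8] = 2*b - 3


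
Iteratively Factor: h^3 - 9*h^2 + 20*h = (h)*(h^2 - 9*h + 20) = h*(h - 5)*(h - 4)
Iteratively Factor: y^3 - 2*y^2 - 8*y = (y + 2)*(y^2 - 4*y) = (y - 4)*(y + 2)*(y)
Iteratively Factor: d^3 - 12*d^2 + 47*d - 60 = (d - 4)*(d^2 - 8*d + 15) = (d - 5)*(d - 4)*(d - 3)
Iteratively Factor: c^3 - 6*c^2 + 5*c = (c - 1)*(c^2 - 5*c) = (c - 5)*(c - 1)*(c)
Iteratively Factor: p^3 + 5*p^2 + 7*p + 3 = (p + 1)*(p^2 + 4*p + 3) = (p + 1)*(p + 3)*(p + 1)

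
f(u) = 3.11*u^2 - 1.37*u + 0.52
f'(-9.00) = -57.35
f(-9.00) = 264.76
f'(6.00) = 35.95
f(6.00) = 104.26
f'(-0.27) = -3.05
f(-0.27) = 1.12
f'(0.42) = 1.24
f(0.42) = 0.49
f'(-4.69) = -30.54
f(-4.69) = 75.35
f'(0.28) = 0.37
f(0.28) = 0.38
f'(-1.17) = -8.65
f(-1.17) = 6.38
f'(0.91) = 4.29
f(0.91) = 1.85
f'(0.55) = 2.05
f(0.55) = 0.71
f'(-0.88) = -6.84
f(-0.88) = 4.13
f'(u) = 6.22*u - 1.37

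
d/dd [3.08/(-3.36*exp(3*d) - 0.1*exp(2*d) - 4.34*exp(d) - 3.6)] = (31.0464*exp(2*d) + 0.616*exp(d) + 13.3672)*exp(d)/(3.36*exp(3*d) + 0.1*exp(2*d) + 4.34*exp(d) + 3.6)^2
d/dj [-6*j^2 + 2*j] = 2 - 12*j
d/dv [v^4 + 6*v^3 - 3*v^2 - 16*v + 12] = 4*v^3 + 18*v^2 - 6*v - 16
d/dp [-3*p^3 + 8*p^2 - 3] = p*(16 - 9*p)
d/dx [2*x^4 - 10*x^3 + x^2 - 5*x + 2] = 8*x^3 - 30*x^2 + 2*x - 5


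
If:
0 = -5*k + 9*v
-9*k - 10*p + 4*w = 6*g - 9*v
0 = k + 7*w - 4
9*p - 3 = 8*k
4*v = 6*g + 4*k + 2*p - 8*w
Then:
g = 679/621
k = -13/23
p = -35/207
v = -65/207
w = 15/23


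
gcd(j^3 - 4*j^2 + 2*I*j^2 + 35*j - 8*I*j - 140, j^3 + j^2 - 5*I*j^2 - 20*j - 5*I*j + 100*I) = j^2 + j*(-4 - 5*I) + 20*I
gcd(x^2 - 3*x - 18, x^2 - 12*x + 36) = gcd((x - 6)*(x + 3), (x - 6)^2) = x - 6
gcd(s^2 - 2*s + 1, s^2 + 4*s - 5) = s - 1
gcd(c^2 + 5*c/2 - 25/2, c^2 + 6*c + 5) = c + 5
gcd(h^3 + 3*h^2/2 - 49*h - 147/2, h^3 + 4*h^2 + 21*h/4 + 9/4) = h + 3/2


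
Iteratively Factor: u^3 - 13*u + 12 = (u - 3)*(u^2 + 3*u - 4) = (u - 3)*(u + 4)*(u - 1)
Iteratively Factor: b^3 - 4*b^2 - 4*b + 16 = (b - 4)*(b^2 - 4) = (b - 4)*(b - 2)*(b + 2)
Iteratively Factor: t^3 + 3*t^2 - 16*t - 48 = (t - 4)*(t^2 + 7*t + 12) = (t - 4)*(t + 3)*(t + 4)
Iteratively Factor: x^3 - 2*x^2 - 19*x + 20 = (x - 1)*(x^2 - x - 20) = (x - 1)*(x + 4)*(x - 5)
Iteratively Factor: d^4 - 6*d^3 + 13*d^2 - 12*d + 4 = (d - 2)*(d^3 - 4*d^2 + 5*d - 2) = (d - 2)*(d - 1)*(d^2 - 3*d + 2) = (d - 2)*(d - 1)^2*(d - 2)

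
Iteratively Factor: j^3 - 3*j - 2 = (j + 1)*(j^2 - j - 2) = (j + 1)^2*(j - 2)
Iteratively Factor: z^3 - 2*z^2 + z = (z)*(z^2 - 2*z + 1) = z*(z - 1)*(z - 1)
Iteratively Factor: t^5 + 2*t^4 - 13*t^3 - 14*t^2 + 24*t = (t - 1)*(t^4 + 3*t^3 - 10*t^2 - 24*t) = t*(t - 1)*(t^3 + 3*t^2 - 10*t - 24) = t*(t - 3)*(t - 1)*(t^2 + 6*t + 8) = t*(t - 3)*(t - 1)*(t + 2)*(t + 4)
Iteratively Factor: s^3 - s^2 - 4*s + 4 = (s - 2)*(s^2 + s - 2) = (s - 2)*(s - 1)*(s + 2)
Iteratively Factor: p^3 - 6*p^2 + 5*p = (p)*(p^2 - 6*p + 5) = p*(p - 5)*(p - 1)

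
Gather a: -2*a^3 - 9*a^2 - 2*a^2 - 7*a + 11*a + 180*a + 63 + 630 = -2*a^3 - 11*a^2 + 184*a + 693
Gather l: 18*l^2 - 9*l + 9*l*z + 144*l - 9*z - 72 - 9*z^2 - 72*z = 18*l^2 + l*(9*z + 135) - 9*z^2 - 81*z - 72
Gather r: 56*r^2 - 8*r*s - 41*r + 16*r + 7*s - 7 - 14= 56*r^2 + r*(-8*s - 25) + 7*s - 21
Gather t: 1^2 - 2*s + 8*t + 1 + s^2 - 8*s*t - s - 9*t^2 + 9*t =s^2 - 3*s - 9*t^2 + t*(17 - 8*s) + 2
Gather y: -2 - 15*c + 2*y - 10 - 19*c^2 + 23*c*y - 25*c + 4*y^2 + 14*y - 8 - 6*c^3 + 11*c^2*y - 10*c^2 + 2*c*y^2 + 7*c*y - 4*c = -6*c^3 - 29*c^2 - 44*c + y^2*(2*c + 4) + y*(11*c^2 + 30*c + 16) - 20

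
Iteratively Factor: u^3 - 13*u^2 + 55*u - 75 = (u - 5)*(u^2 - 8*u + 15) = (u - 5)*(u - 3)*(u - 5)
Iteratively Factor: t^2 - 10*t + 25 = (t - 5)*(t - 5)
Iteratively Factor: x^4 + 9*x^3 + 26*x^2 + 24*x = (x + 4)*(x^3 + 5*x^2 + 6*x) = x*(x + 4)*(x^2 + 5*x + 6) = x*(x + 2)*(x + 4)*(x + 3)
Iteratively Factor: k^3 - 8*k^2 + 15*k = (k - 5)*(k^2 - 3*k) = k*(k - 5)*(k - 3)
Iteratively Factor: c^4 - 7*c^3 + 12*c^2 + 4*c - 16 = (c - 2)*(c^3 - 5*c^2 + 2*c + 8) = (c - 2)^2*(c^2 - 3*c - 4) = (c - 2)^2*(c + 1)*(c - 4)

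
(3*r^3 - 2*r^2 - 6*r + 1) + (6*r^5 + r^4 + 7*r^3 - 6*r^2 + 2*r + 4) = 6*r^5 + r^4 + 10*r^3 - 8*r^2 - 4*r + 5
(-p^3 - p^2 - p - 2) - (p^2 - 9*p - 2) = -p^3 - 2*p^2 + 8*p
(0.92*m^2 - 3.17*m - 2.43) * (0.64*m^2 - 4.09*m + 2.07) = 0.5888*m^4 - 5.7916*m^3 + 13.3145*m^2 + 3.3768*m - 5.0301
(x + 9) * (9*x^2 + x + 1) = 9*x^3 + 82*x^2 + 10*x + 9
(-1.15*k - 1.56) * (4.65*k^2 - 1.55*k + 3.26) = -5.3475*k^3 - 5.4715*k^2 - 1.331*k - 5.0856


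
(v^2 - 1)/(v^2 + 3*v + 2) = (v - 1)/(v + 2)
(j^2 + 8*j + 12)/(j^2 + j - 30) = (j + 2)/(j - 5)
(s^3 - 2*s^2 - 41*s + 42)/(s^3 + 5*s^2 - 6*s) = (s - 7)/s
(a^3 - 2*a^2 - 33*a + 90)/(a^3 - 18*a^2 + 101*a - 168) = (a^2 + a - 30)/(a^2 - 15*a + 56)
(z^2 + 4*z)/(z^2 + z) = (z + 4)/(z + 1)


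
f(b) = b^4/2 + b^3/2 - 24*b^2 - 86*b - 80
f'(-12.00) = -2750.00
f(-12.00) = 7000.00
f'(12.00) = 3010.00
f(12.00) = 6664.00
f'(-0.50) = -61.88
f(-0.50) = -43.03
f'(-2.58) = 13.48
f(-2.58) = -4.31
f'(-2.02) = 0.60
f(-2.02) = -0.01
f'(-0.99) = -38.95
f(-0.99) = -18.39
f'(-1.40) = -21.35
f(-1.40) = -6.09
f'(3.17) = -159.38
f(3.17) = -527.38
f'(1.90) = -158.07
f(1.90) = -320.09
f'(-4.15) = -3.91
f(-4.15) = -23.87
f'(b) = 2*b^3 + 3*b^2/2 - 48*b - 86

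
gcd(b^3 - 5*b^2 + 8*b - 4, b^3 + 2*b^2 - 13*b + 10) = b^2 - 3*b + 2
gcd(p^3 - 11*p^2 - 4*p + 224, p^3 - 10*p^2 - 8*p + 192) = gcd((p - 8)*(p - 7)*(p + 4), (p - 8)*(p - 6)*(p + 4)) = p^2 - 4*p - 32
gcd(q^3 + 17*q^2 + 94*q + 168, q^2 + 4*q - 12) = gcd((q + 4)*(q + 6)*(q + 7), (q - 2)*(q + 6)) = q + 6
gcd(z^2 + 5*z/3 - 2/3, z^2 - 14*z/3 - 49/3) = 1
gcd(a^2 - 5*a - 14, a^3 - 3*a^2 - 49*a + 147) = a - 7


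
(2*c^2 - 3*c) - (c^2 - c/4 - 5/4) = c^2 - 11*c/4 + 5/4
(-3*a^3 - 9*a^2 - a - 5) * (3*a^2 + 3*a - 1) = -9*a^5 - 36*a^4 - 27*a^3 - 9*a^2 - 14*a + 5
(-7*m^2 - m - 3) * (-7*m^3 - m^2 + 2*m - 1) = 49*m^5 + 14*m^4 + 8*m^3 + 8*m^2 - 5*m + 3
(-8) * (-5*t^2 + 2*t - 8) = 40*t^2 - 16*t + 64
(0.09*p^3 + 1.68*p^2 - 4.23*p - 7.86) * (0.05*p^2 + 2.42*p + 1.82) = 0.0045*p^5 + 0.3018*p^4 + 4.0179*p^3 - 7.572*p^2 - 26.7198*p - 14.3052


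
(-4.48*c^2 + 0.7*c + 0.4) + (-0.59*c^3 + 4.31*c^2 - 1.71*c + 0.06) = -0.59*c^3 - 0.170000000000001*c^2 - 1.01*c + 0.46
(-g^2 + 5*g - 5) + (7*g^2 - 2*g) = 6*g^2 + 3*g - 5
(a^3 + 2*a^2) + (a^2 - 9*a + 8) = a^3 + 3*a^2 - 9*a + 8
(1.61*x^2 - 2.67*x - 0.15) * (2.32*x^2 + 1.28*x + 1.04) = 3.7352*x^4 - 4.1336*x^3 - 2.0912*x^2 - 2.9688*x - 0.156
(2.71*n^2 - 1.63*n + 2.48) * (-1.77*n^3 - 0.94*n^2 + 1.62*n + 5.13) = -4.7967*n^5 + 0.3377*n^4 + 1.5328*n^3 + 8.9305*n^2 - 4.3443*n + 12.7224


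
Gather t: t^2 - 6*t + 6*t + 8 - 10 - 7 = t^2 - 9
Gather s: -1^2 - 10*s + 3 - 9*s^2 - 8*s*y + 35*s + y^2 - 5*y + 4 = -9*s^2 + s*(25 - 8*y) + y^2 - 5*y + 6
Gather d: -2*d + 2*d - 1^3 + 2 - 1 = 0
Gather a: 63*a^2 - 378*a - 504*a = 63*a^2 - 882*a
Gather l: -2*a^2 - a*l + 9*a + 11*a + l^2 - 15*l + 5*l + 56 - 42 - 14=-2*a^2 + 20*a + l^2 + l*(-a - 10)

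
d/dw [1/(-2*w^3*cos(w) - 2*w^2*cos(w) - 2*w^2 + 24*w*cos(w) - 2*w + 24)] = (-w^3*sin(w) - w^2*sin(w) + 3*w^2*cos(w) + 12*w*sin(w) + 2*w*cos(w) + 2*w - 12*cos(w) + 1)/(2*(w - 3)^2*(w + 4)^2*(w*cos(w) + 1)^2)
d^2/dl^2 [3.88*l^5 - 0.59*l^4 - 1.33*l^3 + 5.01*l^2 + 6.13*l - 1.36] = 77.6*l^3 - 7.08*l^2 - 7.98*l + 10.02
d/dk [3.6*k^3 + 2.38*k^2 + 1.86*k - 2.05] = 10.8*k^2 + 4.76*k + 1.86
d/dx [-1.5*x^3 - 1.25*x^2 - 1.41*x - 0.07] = -4.5*x^2 - 2.5*x - 1.41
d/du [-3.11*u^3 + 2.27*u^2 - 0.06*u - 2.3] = -9.33*u^2 + 4.54*u - 0.06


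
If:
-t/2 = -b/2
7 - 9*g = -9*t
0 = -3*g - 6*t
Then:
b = -7/27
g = 14/27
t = -7/27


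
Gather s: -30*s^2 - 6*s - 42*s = -30*s^2 - 48*s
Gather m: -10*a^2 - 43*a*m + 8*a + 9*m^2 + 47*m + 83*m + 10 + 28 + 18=-10*a^2 + 8*a + 9*m^2 + m*(130 - 43*a) + 56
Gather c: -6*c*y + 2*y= -6*c*y + 2*y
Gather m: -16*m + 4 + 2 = 6 - 16*m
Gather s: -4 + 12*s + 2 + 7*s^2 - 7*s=7*s^2 + 5*s - 2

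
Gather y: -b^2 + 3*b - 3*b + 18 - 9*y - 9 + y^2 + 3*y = -b^2 + y^2 - 6*y + 9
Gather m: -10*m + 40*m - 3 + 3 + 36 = 30*m + 36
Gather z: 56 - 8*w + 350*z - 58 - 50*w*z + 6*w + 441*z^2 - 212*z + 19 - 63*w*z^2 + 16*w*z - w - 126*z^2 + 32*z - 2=-3*w + z^2*(315 - 63*w) + z*(170 - 34*w) + 15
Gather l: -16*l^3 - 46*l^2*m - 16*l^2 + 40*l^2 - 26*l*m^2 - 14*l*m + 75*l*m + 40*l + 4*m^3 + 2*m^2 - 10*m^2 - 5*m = -16*l^3 + l^2*(24 - 46*m) + l*(-26*m^2 + 61*m + 40) + 4*m^3 - 8*m^2 - 5*m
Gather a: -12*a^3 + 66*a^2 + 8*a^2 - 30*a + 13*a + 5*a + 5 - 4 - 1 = -12*a^3 + 74*a^2 - 12*a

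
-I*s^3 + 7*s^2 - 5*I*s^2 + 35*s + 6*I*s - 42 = (s + 6)*(s + 7*I)*(-I*s + I)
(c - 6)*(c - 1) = c^2 - 7*c + 6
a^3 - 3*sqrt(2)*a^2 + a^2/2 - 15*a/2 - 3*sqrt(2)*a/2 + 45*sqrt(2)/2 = (a - 5/2)*(a + 3)*(a - 3*sqrt(2))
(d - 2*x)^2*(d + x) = d^3 - 3*d^2*x + 4*x^3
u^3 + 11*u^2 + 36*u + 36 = (u + 2)*(u + 3)*(u + 6)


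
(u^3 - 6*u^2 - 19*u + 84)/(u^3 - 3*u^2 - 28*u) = (u - 3)/u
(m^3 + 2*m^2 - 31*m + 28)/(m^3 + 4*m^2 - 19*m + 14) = (m - 4)/(m - 2)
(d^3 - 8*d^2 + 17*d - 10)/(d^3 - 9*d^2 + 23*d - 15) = (d - 2)/(d - 3)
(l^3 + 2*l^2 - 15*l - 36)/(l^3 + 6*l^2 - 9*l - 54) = (l^2 - l - 12)/(l^2 + 3*l - 18)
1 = 1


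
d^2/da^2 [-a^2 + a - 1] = -2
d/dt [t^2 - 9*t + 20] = 2*t - 9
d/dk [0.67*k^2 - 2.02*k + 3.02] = 1.34*k - 2.02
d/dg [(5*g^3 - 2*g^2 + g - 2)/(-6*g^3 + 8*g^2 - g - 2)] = 2*(14*g^4 + g^3 - 36*g^2 + 20*g - 2)/(36*g^6 - 96*g^5 + 76*g^4 + 8*g^3 - 31*g^2 + 4*g + 4)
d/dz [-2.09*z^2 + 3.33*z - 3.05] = 3.33 - 4.18*z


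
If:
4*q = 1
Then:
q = 1/4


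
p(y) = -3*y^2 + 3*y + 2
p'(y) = 3 - 6*y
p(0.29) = 2.62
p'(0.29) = 1.26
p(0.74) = 2.58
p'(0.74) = -1.44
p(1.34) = 0.63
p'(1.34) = -5.04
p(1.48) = -0.13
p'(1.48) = -5.88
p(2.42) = -8.31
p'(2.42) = -11.52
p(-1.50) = -9.25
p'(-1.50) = 12.00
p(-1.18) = -5.72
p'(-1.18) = 10.08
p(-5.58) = -108.15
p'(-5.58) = 36.48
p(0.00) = 2.00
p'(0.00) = 3.00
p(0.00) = 2.00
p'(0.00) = 3.00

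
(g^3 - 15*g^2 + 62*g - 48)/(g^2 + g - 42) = (g^2 - 9*g + 8)/(g + 7)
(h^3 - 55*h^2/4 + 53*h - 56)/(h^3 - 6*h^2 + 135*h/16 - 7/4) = 4*(h - 8)/(4*h - 1)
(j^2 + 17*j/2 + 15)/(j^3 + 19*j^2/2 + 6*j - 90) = (2*j + 5)/(2*j^2 + 7*j - 30)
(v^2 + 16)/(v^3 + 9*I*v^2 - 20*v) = (v - 4*I)/(v*(v + 5*I))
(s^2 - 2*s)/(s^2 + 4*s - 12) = s/(s + 6)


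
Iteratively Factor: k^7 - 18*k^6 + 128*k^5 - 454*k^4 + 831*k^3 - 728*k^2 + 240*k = (k - 3)*(k^6 - 15*k^5 + 83*k^4 - 205*k^3 + 216*k^2 - 80*k) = k*(k - 3)*(k^5 - 15*k^4 + 83*k^3 - 205*k^2 + 216*k - 80) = k*(k - 5)*(k - 3)*(k^4 - 10*k^3 + 33*k^2 - 40*k + 16) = k*(k - 5)*(k - 4)*(k - 3)*(k^3 - 6*k^2 + 9*k - 4) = k*(k - 5)*(k - 4)^2*(k - 3)*(k^2 - 2*k + 1) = k*(k - 5)*(k - 4)^2*(k - 3)*(k - 1)*(k - 1)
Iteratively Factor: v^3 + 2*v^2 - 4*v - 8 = (v + 2)*(v^2 - 4) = (v + 2)^2*(v - 2)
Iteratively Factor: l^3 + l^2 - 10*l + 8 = (l + 4)*(l^2 - 3*l + 2) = (l - 1)*(l + 4)*(l - 2)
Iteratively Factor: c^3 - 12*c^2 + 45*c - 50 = (c - 2)*(c^2 - 10*c + 25) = (c - 5)*(c - 2)*(c - 5)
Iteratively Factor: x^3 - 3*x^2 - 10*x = (x - 5)*(x^2 + 2*x) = (x - 5)*(x + 2)*(x)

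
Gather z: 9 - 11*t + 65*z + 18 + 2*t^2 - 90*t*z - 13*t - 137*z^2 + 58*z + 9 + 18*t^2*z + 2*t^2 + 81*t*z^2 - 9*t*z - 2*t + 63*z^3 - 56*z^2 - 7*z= 4*t^2 - 26*t + 63*z^3 + z^2*(81*t - 193) + z*(18*t^2 - 99*t + 116) + 36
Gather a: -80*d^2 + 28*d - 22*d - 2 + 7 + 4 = -80*d^2 + 6*d + 9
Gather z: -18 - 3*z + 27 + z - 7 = 2 - 2*z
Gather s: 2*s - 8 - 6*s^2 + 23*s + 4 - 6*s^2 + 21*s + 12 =-12*s^2 + 46*s + 8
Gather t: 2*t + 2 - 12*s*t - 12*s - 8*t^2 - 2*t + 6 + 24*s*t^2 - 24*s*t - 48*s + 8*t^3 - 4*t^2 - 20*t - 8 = -60*s + 8*t^3 + t^2*(24*s - 12) + t*(-36*s - 20)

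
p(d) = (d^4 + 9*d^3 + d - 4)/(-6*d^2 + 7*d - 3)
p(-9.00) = 0.02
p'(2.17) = -2.23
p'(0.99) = -7.50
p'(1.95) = -2.19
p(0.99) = -3.43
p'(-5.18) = 0.09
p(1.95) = -6.51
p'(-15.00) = 3.31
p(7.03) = -22.26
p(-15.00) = -13.88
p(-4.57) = 2.69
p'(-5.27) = 0.11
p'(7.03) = -4.01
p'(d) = (12*d - 7)*(d^4 + 9*d^3 + d - 4)/(-6*d^2 + 7*d - 3)^2 + (4*d^3 + 27*d^2 + 1)/(-6*d^2 + 7*d - 3) = (-12*d^5 - 33*d^4 + 114*d^3 - 75*d^2 - 48*d + 25)/(36*d^4 - 84*d^3 + 85*d^2 - 42*d + 9)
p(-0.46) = 0.71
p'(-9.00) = 1.32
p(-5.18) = 2.70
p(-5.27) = 2.69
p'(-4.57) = -0.10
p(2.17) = -6.99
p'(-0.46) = 0.34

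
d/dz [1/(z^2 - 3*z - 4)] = (3 - 2*z)/(-z^2 + 3*z + 4)^2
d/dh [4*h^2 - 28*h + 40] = 8*h - 28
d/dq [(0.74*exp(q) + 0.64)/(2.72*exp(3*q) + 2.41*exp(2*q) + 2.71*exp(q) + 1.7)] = (-(0.74*exp(q) + 0.64)*(8.16*exp(2*q) + 4.82*exp(q) + 2.71) + 2.0128*exp(3*q) + 1.7834*exp(2*q) + 2.0054*exp(q) + 1.258)*exp(q)/(2.72*exp(3*q) + 2.41*exp(2*q) + 2.71*exp(q) + 1.7)^2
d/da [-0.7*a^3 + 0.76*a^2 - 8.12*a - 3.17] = -2.1*a^2 + 1.52*a - 8.12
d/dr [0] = 0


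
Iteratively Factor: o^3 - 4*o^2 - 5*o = (o + 1)*(o^2 - 5*o) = o*(o + 1)*(o - 5)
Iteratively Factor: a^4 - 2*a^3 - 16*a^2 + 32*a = (a + 4)*(a^3 - 6*a^2 + 8*a) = (a - 4)*(a + 4)*(a^2 - 2*a) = (a - 4)*(a - 2)*(a + 4)*(a)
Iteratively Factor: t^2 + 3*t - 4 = (t - 1)*(t + 4)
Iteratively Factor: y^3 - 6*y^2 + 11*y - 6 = (y - 3)*(y^2 - 3*y + 2) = (y - 3)*(y - 2)*(y - 1)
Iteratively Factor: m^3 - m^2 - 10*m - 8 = (m + 1)*(m^2 - 2*m - 8) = (m + 1)*(m + 2)*(m - 4)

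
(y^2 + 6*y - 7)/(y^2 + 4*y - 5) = (y + 7)/(y + 5)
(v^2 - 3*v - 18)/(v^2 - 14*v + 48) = (v + 3)/(v - 8)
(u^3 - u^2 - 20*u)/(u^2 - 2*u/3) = 3*(u^2 - u - 20)/(3*u - 2)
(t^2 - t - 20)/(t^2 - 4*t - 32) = (t - 5)/(t - 8)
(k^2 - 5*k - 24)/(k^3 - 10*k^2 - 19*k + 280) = (k + 3)/(k^2 - 2*k - 35)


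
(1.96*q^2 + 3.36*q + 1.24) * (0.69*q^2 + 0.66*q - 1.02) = 1.3524*q^4 + 3.612*q^3 + 1.074*q^2 - 2.6088*q - 1.2648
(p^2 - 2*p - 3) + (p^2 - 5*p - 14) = 2*p^2 - 7*p - 17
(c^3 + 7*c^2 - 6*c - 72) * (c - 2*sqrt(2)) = c^4 - 2*sqrt(2)*c^3 + 7*c^3 - 14*sqrt(2)*c^2 - 6*c^2 - 72*c + 12*sqrt(2)*c + 144*sqrt(2)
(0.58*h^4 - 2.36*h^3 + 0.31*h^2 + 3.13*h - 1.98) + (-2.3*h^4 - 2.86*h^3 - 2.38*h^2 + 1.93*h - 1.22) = -1.72*h^4 - 5.22*h^3 - 2.07*h^2 + 5.06*h - 3.2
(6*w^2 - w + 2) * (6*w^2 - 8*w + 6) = 36*w^4 - 54*w^3 + 56*w^2 - 22*w + 12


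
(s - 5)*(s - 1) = s^2 - 6*s + 5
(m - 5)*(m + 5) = m^2 - 25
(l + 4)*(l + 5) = l^2 + 9*l + 20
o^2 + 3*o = o*(o + 3)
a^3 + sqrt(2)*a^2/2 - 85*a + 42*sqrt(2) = (a - 6*sqrt(2))*(a - sqrt(2)/2)*(a + 7*sqrt(2))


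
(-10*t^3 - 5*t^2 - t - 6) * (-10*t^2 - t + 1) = 100*t^5 + 60*t^4 + 5*t^3 + 56*t^2 + 5*t - 6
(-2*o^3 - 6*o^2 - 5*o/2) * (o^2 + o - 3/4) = -2*o^5 - 8*o^4 - 7*o^3 + 2*o^2 + 15*o/8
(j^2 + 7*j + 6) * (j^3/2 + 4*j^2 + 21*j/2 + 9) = j^5/2 + 15*j^4/2 + 83*j^3/2 + 213*j^2/2 + 126*j + 54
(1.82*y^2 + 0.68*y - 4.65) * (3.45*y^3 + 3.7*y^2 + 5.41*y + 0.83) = 6.279*y^5 + 9.08*y^4 - 3.6803*y^3 - 12.0156*y^2 - 24.5921*y - 3.8595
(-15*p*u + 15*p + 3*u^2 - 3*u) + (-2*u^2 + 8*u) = -15*p*u + 15*p + u^2 + 5*u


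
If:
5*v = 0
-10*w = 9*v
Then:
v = 0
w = 0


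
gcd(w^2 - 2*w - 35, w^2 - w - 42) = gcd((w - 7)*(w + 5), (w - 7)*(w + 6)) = w - 7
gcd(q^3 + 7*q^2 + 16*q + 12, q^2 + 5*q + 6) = q^2 + 5*q + 6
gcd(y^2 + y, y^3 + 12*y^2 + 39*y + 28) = y + 1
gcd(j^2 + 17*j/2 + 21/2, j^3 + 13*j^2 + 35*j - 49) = j + 7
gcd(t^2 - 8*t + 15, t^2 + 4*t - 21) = t - 3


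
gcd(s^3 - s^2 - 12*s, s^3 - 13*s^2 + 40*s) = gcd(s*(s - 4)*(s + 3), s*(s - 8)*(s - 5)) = s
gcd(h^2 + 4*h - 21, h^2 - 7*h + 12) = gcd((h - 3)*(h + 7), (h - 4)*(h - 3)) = h - 3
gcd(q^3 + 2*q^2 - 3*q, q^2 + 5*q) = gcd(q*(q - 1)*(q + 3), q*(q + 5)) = q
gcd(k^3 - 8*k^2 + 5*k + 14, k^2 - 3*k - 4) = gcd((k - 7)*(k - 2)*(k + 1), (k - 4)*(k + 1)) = k + 1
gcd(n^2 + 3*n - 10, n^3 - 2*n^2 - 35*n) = n + 5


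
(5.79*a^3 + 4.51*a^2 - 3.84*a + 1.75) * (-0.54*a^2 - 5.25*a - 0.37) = -3.1266*a^5 - 32.8329*a^4 - 23.7462*a^3 + 17.5463*a^2 - 7.7667*a - 0.6475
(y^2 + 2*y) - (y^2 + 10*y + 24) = -8*y - 24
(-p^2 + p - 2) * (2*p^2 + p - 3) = -2*p^4 + p^3 - 5*p + 6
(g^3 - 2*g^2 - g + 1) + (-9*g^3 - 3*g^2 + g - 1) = -8*g^3 - 5*g^2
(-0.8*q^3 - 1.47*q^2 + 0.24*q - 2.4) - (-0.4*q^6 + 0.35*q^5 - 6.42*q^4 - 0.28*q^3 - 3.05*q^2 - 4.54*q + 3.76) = 0.4*q^6 - 0.35*q^5 + 6.42*q^4 - 0.52*q^3 + 1.58*q^2 + 4.78*q - 6.16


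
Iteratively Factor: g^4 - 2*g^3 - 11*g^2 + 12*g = (g)*(g^3 - 2*g^2 - 11*g + 12) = g*(g + 3)*(g^2 - 5*g + 4) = g*(g - 4)*(g + 3)*(g - 1)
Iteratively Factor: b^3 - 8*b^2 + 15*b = (b - 5)*(b^2 - 3*b) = (b - 5)*(b - 3)*(b)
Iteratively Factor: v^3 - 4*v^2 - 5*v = (v)*(v^2 - 4*v - 5) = v*(v - 5)*(v + 1)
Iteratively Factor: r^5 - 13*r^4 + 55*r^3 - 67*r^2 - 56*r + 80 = (r - 4)*(r^4 - 9*r^3 + 19*r^2 + 9*r - 20) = (r - 4)*(r + 1)*(r^3 - 10*r^2 + 29*r - 20) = (r - 5)*(r - 4)*(r + 1)*(r^2 - 5*r + 4) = (r - 5)*(r - 4)*(r - 1)*(r + 1)*(r - 4)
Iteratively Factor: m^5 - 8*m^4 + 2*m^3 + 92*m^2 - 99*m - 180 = (m - 4)*(m^4 - 4*m^3 - 14*m^2 + 36*m + 45) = (m - 4)*(m + 1)*(m^3 - 5*m^2 - 9*m + 45) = (m - 5)*(m - 4)*(m + 1)*(m^2 - 9) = (m - 5)*(m - 4)*(m + 1)*(m + 3)*(m - 3)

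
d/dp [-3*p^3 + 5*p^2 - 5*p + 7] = -9*p^2 + 10*p - 5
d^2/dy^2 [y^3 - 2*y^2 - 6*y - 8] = 6*y - 4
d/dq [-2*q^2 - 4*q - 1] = -4*q - 4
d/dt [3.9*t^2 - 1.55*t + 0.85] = 7.8*t - 1.55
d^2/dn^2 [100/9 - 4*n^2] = -8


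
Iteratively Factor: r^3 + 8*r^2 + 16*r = (r + 4)*(r^2 + 4*r) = (r + 4)^2*(r)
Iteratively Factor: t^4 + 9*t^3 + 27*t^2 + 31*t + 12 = (t + 4)*(t^3 + 5*t^2 + 7*t + 3) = (t + 1)*(t + 4)*(t^2 + 4*t + 3) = (t + 1)^2*(t + 4)*(t + 3)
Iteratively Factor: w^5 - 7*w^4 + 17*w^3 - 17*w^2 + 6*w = (w)*(w^4 - 7*w^3 + 17*w^2 - 17*w + 6) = w*(w - 2)*(w^3 - 5*w^2 + 7*w - 3) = w*(w - 2)*(w - 1)*(w^2 - 4*w + 3) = w*(w - 3)*(w - 2)*(w - 1)*(w - 1)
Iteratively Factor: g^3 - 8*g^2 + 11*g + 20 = (g + 1)*(g^2 - 9*g + 20) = (g - 4)*(g + 1)*(g - 5)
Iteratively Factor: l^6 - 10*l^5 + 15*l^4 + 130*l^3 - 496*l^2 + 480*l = (l - 2)*(l^5 - 8*l^4 - l^3 + 128*l^2 - 240*l) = (l - 3)*(l - 2)*(l^4 - 5*l^3 - 16*l^2 + 80*l) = (l - 5)*(l - 3)*(l - 2)*(l^3 - 16*l) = (l - 5)*(l - 3)*(l - 2)*(l + 4)*(l^2 - 4*l) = (l - 5)*(l - 4)*(l - 3)*(l - 2)*(l + 4)*(l)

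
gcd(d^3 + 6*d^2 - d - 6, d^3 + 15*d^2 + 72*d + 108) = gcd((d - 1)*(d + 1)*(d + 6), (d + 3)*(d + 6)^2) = d + 6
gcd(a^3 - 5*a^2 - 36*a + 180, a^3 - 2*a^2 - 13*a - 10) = a - 5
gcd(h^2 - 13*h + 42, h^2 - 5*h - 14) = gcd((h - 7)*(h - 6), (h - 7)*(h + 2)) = h - 7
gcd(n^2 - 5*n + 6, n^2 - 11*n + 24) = n - 3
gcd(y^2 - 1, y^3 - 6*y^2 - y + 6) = y^2 - 1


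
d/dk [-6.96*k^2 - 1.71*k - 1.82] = -13.92*k - 1.71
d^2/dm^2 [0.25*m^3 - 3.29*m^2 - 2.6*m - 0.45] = 1.5*m - 6.58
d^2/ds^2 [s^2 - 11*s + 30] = 2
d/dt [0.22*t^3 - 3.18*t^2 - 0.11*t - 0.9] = 0.66*t^2 - 6.36*t - 0.11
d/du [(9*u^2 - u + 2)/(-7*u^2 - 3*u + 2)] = 2*(-17*u^2 + 32*u + 2)/(49*u^4 + 42*u^3 - 19*u^2 - 12*u + 4)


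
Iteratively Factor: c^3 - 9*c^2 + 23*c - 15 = (c - 5)*(c^2 - 4*c + 3) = (c - 5)*(c - 1)*(c - 3)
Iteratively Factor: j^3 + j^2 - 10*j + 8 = (j - 1)*(j^2 + 2*j - 8) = (j - 1)*(j + 4)*(j - 2)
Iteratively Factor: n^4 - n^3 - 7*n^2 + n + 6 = (n - 1)*(n^3 - 7*n - 6) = (n - 1)*(n + 2)*(n^2 - 2*n - 3) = (n - 1)*(n + 1)*(n + 2)*(n - 3)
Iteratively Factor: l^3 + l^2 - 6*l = (l - 2)*(l^2 + 3*l) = l*(l - 2)*(l + 3)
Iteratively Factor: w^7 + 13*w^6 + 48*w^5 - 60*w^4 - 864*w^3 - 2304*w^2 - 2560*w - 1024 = (w - 4)*(w^6 + 17*w^5 + 116*w^4 + 404*w^3 + 752*w^2 + 704*w + 256) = (w - 4)*(w + 4)*(w^5 + 13*w^4 + 64*w^3 + 148*w^2 + 160*w + 64) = (w - 4)*(w + 4)^2*(w^4 + 9*w^3 + 28*w^2 + 36*w + 16) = (w - 4)*(w + 1)*(w + 4)^2*(w^3 + 8*w^2 + 20*w + 16) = (w - 4)*(w + 1)*(w + 2)*(w + 4)^2*(w^2 + 6*w + 8) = (w - 4)*(w + 1)*(w + 2)^2*(w + 4)^2*(w + 4)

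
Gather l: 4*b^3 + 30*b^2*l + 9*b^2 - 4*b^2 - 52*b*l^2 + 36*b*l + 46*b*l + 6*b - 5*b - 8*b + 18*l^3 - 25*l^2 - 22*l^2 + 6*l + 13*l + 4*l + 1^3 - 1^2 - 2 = 4*b^3 + 5*b^2 - 7*b + 18*l^3 + l^2*(-52*b - 47) + l*(30*b^2 + 82*b + 23) - 2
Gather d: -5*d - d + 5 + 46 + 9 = 60 - 6*d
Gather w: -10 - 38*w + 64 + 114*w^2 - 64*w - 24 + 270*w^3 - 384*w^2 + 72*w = 270*w^3 - 270*w^2 - 30*w + 30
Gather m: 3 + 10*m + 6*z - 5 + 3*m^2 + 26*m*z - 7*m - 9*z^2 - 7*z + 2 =3*m^2 + m*(26*z + 3) - 9*z^2 - z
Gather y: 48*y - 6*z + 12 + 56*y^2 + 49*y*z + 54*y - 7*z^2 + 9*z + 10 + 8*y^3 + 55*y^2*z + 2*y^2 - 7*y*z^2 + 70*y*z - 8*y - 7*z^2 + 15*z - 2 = 8*y^3 + y^2*(55*z + 58) + y*(-7*z^2 + 119*z + 94) - 14*z^2 + 18*z + 20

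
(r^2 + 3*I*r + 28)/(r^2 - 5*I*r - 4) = (r + 7*I)/(r - I)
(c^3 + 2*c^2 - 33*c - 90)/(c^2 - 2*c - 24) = (c^2 + 8*c + 15)/(c + 4)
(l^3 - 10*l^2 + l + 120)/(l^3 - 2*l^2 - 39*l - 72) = (l - 5)/(l + 3)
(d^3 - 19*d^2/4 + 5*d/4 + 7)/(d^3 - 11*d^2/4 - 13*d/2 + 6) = (4*d^2 - 3*d - 7)/(4*d^2 + 5*d - 6)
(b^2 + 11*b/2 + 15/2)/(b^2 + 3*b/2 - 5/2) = (b + 3)/(b - 1)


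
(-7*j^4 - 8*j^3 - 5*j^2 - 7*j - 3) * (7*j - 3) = -49*j^5 - 35*j^4 - 11*j^3 - 34*j^2 + 9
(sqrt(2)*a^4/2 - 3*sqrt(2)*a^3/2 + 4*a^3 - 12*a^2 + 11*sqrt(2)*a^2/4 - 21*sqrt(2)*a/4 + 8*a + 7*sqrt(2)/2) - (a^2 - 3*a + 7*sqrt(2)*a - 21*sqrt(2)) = sqrt(2)*a^4/2 - 3*sqrt(2)*a^3/2 + 4*a^3 - 13*a^2 + 11*sqrt(2)*a^2/4 - 49*sqrt(2)*a/4 + 11*a + 49*sqrt(2)/2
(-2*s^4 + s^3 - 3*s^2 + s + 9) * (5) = -10*s^4 + 5*s^3 - 15*s^2 + 5*s + 45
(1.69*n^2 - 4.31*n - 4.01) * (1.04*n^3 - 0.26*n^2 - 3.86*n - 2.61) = 1.7576*n^5 - 4.9218*n^4 - 9.5732*n^3 + 13.2683*n^2 + 26.7277*n + 10.4661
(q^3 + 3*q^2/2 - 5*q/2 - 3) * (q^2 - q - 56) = q^5 + q^4/2 - 60*q^3 - 169*q^2/2 + 143*q + 168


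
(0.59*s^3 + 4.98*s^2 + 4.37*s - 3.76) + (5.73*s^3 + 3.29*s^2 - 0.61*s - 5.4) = 6.32*s^3 + 8.27*s^2 + 3.76*s - 9.16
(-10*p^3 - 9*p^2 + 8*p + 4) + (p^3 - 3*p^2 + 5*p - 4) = -9*p^3 - 12*p^2 + 13*p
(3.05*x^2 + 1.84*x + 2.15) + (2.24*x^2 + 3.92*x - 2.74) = 5.29*x^2 + 5.76*x - 0.59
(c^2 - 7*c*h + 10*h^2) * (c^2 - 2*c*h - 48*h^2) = c^4 - 9*c^3*h - 24*c^2*h^2 + 316*c*h^3 - 480*h^4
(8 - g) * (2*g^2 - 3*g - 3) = -2*g^3 + 19*g^2 - 21*g - 24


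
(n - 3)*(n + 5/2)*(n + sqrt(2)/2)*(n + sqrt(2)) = n^4 - n^3/2 + 3*sqrt(2)*n^3/2 - 13*n^2/2 - 3*sqrt(2)*n^2/4 - 45*sqrt(2)*n/4 - n/2 - 15/2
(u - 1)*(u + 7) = u^2 + 6*u - 7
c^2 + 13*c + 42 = (c + 6)*(c + 7)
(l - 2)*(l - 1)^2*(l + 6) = l^4 + 2*l^3 - 19*l^2 + 28*l - 12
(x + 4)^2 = x^2 + 8*x + 16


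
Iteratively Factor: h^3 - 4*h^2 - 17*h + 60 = (h - 5)*(h^2 + h - 12) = (h - 5)*(h - 3)*(h + 4)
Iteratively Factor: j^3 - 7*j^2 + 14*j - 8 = (j - 1)*(j^2 - 6*j + 8) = (j - 4)*(j - 1)*(j - 2)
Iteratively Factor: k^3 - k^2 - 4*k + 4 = (k - 2)*(k^2 + k - 2) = (k - 2)*(k + 2)*(k - 1)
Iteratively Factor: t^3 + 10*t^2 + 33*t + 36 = (t + 3)*(t^2 + 7*t + 12) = (t + 3)*(t + 4)*(t + 3)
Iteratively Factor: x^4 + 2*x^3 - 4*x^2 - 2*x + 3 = (x + 3)*(x^3 - x^2 - x + 1) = (x - 1)*(x + 3)*(x^2 - 1) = (x - 1)*(x + 1)*(x + 3)*(x - 1)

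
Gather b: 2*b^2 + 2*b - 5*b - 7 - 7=2*b^2 - 3*b - 14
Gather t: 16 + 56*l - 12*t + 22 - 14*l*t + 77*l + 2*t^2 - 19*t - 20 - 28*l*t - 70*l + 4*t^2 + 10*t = 63*l + 6*t^2 + t*(-42*l - 21) + 18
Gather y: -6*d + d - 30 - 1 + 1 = -5*d - 30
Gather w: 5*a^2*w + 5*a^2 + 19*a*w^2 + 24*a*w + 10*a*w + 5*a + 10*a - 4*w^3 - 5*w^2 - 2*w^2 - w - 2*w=5*a^2 + 15*a - 4*w^3 + w^2*(19*a - 7) + w*(5*a^2 + 34*a - 3)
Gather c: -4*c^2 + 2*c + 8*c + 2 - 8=-4*c^2 + 10*c - 6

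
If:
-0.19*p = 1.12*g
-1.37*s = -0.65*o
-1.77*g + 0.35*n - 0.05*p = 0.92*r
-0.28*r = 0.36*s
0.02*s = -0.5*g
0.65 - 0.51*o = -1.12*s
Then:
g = 0.58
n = 51.16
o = -30.39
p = -3.40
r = 18.54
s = -14.42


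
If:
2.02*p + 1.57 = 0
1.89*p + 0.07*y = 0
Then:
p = -0.78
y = 20.99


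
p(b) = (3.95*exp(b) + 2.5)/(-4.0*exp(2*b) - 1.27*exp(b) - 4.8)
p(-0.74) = -0.69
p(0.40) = -0.54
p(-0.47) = -0.69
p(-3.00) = -0.55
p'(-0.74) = -0.03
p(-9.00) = -0.52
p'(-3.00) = -0.03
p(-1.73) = -0.62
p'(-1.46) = -0.08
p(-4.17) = -0.53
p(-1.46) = -0.64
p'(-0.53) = 0.02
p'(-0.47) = 0.04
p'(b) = (3.95*exp(b) + 2.5)*(8.0*exp(2*b) + 1.27*exp(b))/(-4.0*exp(2*b) - 1.27*exp(b) - 4.8)^2 + 3.95*exp(b)/(-4.0*exp(2*b) - 1.27*exp(b) - 4.8) = (15.8*exp(2*b) + 20.0*exp(b) - 15.785)*exp(b)/(16.0*exp(4*b) + 10.16*exp(3*b) + 40.0129*exp(2*b) + 12.192*exp(b) + 23.04)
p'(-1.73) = -0.08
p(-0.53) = -0.70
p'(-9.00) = 0.00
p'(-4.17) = -0.01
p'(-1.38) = -0.09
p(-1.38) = -0.65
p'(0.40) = 0.30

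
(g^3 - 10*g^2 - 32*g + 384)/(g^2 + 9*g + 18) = (g^2 - 16*g + 64)/(g + 3)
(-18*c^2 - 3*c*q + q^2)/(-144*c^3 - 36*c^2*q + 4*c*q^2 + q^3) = (3*c + q)/(24*c^2 + 10*c*q + q^2)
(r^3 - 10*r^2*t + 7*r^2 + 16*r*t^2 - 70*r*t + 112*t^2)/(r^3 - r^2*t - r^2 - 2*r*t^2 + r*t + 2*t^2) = (r^2 - 8*r*t + 7*r - 56*t)/(r^2 + r*t - r - t)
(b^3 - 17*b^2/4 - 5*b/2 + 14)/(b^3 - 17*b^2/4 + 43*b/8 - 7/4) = 2*(4*b^2 - 9*b - 28)/(8*b^2 - 18*b + 7)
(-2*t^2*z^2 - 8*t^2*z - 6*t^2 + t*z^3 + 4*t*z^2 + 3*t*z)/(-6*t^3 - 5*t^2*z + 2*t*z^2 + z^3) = t*(z^2 + 4*z + 3)/(3*t^2 + 4*t*z + z^2)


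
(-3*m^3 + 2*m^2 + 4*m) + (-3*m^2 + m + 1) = -3*m^3 - m^2 + 5*m + 1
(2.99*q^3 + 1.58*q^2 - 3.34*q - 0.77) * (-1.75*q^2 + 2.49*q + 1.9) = -5.2325*q^5 + 4.6801*q^4 + 15.4602*q^3 - 3.9671*q^2 - 8.2633*q - 1.463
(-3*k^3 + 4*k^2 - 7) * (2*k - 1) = -6*k^4 + 11*k^3 - 4*k^2 - 14*k + 7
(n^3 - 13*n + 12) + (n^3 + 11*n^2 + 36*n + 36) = 2*n^3 + 11*n^2 + 23*n + 48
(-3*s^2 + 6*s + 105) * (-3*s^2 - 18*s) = 9*s^4 + 36*s^3 - 423*s^2 - 1890*s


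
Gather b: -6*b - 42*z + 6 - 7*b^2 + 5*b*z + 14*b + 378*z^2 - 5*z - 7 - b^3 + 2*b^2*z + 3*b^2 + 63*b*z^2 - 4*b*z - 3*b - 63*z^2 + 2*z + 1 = -b^3 + b^2*(2*z - 4) + b*(63*z^2 + z + 5) + 315*z^2 - 45*z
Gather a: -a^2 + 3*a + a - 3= -a^2 + 4*a - 3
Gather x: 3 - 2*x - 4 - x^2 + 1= -x^2 - 2*x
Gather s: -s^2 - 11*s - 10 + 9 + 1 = -s^2 - 11*s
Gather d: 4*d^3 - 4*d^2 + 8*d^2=4*d^3 + 4*d^2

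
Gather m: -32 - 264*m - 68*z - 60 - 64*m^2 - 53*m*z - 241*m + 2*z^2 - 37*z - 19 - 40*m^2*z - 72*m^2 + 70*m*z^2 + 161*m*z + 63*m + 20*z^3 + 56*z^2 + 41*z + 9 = m^2*(-40*z - 136) + m*(70*z^2 + 108*z - 442) + 20*z^3 + 58*z^2 - 64*z - 102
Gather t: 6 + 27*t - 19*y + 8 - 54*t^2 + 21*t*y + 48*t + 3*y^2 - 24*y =-54*t^2 + t*(21*y + 75) + 3*y^2 - 43*y + 14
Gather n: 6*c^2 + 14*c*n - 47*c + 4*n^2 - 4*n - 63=6*c^2 - 47*c + 4*n^2 + n*(14*c - 4) - 63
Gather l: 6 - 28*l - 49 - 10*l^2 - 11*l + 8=-10*l^2 - 39*l - 35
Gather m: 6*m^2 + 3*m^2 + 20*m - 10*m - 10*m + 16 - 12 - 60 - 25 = 9*m^2 - 81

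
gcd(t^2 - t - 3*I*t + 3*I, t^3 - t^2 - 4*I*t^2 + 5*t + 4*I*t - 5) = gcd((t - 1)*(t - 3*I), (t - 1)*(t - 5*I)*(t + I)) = t - 1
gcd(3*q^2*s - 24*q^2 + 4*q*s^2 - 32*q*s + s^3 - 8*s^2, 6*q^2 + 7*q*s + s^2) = q + s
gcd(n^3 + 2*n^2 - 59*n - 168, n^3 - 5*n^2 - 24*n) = n^2 - 5*n - 24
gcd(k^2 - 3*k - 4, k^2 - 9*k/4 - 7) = k - 4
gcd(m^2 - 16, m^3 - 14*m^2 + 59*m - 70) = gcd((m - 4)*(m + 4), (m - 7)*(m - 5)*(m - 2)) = 1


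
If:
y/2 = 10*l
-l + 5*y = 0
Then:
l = 0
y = 0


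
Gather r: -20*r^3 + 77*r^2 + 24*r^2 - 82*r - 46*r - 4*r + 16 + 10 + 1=-20*r^3 + 101*r^2 - 132*r + 27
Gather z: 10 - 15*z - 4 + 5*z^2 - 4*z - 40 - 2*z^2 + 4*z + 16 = 3*z^2 - 15*z - 18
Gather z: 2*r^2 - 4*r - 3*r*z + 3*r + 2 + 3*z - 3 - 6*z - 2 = 2*r^2 - r + z*(-3*r - 3) - 3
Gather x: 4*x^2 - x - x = 4*x^2 - 2*x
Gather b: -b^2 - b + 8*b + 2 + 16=-b^2 + 7*b + 18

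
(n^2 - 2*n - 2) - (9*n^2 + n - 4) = -8*n^2 - 3*n + 2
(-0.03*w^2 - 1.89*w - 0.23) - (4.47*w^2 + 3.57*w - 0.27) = -4.5*w^2 - 5.46*w + 0.04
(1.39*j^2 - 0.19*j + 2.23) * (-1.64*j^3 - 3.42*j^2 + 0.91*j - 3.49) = -2.2796*j^5 - 4.4422*j^4 - 1.7425*j^3 - 12.6506*j^2 + 2.6924*j - 7.7827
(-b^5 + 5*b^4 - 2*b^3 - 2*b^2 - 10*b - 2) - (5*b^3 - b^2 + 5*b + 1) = -b^5 + 5*b^4 - 7*b^3 - b^2 - 15*b - 3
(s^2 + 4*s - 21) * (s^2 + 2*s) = s^4 + 6*s^3 - 13*s^2 - 42*s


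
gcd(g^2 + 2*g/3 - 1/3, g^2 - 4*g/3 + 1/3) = g - 1/3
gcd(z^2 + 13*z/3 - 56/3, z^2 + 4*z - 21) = z + 7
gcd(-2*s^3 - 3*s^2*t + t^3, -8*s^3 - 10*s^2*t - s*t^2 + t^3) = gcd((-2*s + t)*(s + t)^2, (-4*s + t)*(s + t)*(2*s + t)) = s + t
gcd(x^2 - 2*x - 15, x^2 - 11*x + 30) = x - 5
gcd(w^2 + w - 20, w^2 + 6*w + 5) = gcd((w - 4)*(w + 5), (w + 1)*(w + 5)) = w + 5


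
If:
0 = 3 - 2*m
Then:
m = 3/2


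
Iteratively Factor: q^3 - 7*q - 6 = (q - 3)*(q^2 + 3*q + 2) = (q - 3)*(q + 1)*(q + 2)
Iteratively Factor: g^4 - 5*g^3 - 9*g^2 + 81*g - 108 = (g + 4)*(g^3 - 9*g^2 + 27*g - 27) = (g - 3)*(g + 4)*(g^2 - 6*g + 9) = (g - 3)^2*(g + 4)*(g - 3)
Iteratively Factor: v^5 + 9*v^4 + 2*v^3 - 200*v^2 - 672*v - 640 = (v + 2)*(v^4 + 7*v^3 - 12*v^2 - 176*v - 320) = (v - 5)*(v + 2)*(v^3 + 12*v^2 + 48*v + 64) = (v - 5)*(v + 2)*(v + 4)*(v^2 + 8*v + 16) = (v - 5)*(v + 2)*(v + 4)^2*(v + 4)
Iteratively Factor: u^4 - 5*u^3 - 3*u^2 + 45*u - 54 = (u - 2)*(u^3 - 3*u^2 - 9*u + 27) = (u - 3)*(u - 2)*(u^2 - 9) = (u - 3)^2*(u - 2)*(u + 3)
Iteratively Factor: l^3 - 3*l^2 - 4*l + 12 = (l - 3)*(l^2 - 4) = (l - 3)*(l - 2)*(l + 2)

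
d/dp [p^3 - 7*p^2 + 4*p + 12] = 3*p^2 - 14*p + 4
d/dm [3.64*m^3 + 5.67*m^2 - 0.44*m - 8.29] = 10.92*m^2 + 11.34*m - 0.44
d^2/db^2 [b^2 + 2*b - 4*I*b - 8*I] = 2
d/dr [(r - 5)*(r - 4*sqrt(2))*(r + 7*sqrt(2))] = 3*r^2 - 10*r + 6*sqrt(2)*r - 56 - 15*sqrt(2)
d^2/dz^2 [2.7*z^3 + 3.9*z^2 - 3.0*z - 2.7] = 16.2*z + 7.8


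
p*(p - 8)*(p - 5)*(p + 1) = p^4 - 12*p^3 + 27*p^2 + 40*p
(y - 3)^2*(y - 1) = y^3 - 7*y^2 + 15*y - 9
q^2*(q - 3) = q^3 - 3*q^2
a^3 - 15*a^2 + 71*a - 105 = (a - 7)*(a - 5)*(a - 3)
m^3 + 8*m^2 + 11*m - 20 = (m - 1)*(m + 4)*(m + 5)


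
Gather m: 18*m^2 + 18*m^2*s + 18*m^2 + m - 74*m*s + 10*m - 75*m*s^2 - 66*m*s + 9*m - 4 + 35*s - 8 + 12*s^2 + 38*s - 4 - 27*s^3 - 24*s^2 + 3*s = m^2*(18*s + 36) + m*(-75*s^2 - 140*s + 20) - 27*s^3 - 12*s^2 + 76*s - 16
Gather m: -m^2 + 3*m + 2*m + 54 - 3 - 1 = -m^2 + 5*m + 50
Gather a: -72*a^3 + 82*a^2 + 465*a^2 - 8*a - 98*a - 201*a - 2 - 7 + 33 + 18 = -72*a^3 + 547*a^2 - 307*a + 42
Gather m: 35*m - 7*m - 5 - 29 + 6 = 28*m - 28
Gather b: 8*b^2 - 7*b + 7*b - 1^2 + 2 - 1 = 8*b^2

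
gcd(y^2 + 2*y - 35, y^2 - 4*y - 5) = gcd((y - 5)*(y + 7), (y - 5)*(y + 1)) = y - 5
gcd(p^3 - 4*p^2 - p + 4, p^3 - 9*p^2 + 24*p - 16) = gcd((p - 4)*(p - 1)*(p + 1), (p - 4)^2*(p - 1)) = p^2 - 5*p + 4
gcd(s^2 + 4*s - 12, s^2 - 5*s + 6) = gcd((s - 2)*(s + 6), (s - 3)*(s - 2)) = s - 2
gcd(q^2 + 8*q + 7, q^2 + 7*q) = q + 7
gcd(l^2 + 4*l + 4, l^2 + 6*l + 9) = 1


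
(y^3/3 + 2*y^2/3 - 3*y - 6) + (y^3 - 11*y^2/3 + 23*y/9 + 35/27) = 4*y^3/3 - 3*y^2 - 4*y/9 - 127/27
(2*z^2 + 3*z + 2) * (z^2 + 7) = 2*z^4 + 3*z^3 + 16*z^2 + 21*z + 14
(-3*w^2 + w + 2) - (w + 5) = -3*w^2 - 3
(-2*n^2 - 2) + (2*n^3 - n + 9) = 2*n^3 - 2*n^2 - n + 7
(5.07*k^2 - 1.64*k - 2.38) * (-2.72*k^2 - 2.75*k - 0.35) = -13.7904*k^4 - 9.4817*k^3 + 9.2091*k^2 + 7.119*k + 0.833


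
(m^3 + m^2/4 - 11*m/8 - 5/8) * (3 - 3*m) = -3*m^4 + 9*m^3/4 + 39*m^2/8 - 9*m/4 - 15/8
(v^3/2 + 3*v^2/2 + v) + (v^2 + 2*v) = v^3/2 + 5*v^2/2 + 3*v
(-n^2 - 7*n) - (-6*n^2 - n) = 5*n^2 - 6*n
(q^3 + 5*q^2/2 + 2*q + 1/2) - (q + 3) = q^3 + 5*q^2/2 + q - 5/2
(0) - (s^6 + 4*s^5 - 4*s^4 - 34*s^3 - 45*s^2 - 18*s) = -s^6 - 4*s^5 + 4*s^4 + 34*s^3 + 45*s^2 + 18*s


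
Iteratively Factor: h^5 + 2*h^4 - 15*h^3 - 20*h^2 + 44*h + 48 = (h + 4)*(h^4 - 2*h^3 - 7*h^2 + 8*h + 12) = (h - 2)*(h + 4)*(h^3 - 7*h - 6) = (h - 3)*(h - 2)*(h + 4)*(h^2 + 3*h + 2) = (h - 3)*(h - 2)*(h + 2)*(h + 4)*(h + 1)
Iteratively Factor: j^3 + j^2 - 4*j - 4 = (j + 1)*(j^2 - 4) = (j - 2)*(j + 1)*(j + 2)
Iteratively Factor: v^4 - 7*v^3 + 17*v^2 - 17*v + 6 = (v - 1)*(v^3 - 6*v^2 + 11*v - 6) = (v - 2)*(v - 1)*(v^2 - 4*v + 3) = (v - 3)*(v - 2)*(v - 1)*(v - 1)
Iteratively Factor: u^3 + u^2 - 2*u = (u + 2)*(u^2 - u) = u*(u + 2)*(u - 1)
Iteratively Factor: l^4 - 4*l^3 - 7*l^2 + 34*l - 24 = (l + 3)*(l^3 - 7*l^2 + 14*l - 8) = (l - 1)*(l + 3)*(l^2 - 6*l + 8) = (l - 4)*(l - 1)*(l + 3)*(l - 2)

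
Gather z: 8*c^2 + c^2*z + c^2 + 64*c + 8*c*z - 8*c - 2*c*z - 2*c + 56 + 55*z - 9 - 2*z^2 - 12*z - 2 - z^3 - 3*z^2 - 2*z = 9*c^2 + 54*c - z^3 - 5*z^2 + z*(c^2 + 6*c + 41) + 45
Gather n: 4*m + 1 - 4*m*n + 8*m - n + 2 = 12*m + n*(-4*m - 1) + 3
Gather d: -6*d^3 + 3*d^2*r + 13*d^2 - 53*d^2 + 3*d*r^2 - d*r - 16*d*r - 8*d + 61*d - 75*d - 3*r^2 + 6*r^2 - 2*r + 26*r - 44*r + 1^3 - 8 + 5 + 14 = -6*d^3 + d^2*(3*r - 40) + d*(3*r^2 - 17*r - 22) + 3*r^2 - 20*r + 12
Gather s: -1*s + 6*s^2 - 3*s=6*s^2 - 4*s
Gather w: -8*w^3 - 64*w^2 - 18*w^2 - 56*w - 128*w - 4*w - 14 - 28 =-8*w^3 - 82*w^2 - 188*w - 42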